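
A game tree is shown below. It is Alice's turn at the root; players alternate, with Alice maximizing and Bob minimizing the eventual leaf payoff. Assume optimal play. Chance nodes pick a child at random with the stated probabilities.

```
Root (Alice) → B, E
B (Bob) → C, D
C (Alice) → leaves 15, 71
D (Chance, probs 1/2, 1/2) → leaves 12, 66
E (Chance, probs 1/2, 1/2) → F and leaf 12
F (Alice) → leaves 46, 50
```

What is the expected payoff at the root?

C (Alice): max(15, 71) = 71
D (Chance): 1/2·12 + 1/2·66 = 39
B (Bob): min(71, 39) = 39
F (Alice): max(46, 50) = 50
E (Chance): 1/2·50 + 1/2·12 = 31
Root (Alice): max(39, 31) = 39

39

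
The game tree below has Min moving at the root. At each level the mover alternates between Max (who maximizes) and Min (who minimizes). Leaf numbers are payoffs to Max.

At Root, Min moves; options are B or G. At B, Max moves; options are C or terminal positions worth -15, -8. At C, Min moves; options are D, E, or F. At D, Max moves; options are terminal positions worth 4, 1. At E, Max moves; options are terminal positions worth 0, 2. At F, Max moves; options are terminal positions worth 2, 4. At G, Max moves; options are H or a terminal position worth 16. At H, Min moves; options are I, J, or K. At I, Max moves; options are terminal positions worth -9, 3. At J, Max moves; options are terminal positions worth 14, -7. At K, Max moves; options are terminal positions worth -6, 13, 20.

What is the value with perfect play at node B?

2

D: max(4, 1) = 4
E: max(0, 2) = 2
F: max(2, 4) = 4
C: min(4, 2, 4) = 2
B: max(2, -15, -8) = 2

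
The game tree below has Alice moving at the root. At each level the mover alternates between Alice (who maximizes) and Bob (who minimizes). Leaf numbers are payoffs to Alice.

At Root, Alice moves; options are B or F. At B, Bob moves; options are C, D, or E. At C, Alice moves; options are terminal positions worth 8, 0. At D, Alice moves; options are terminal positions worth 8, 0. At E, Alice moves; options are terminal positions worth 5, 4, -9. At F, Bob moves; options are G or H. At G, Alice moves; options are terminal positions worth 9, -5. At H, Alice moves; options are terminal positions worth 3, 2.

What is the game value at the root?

5

C (Alice): max(8, 0) = 8
D (Alice): max(8, 0) = 8
E (Alice): max(5, 4, -9) = 5
B (Bob): min(8, 8, 5) = 5
G (Alice): max(9, -5) = 9
H (Alice): max(3, 2) = 3
F (Bob): min(9, 3) = 3
Root (Alice): max(5, 3) = 5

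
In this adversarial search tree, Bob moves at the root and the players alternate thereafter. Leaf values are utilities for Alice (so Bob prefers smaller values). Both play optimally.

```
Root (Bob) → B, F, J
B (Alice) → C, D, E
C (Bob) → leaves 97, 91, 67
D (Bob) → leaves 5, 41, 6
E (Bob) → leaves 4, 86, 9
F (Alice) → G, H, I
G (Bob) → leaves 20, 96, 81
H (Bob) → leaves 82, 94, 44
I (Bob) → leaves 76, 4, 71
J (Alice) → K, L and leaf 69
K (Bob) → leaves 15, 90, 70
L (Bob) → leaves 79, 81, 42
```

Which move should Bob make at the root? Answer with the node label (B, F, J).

C (Bob): min(97, 91, 67) = 67
D (Bob): min(5, 41, 6) = 5
E (Bob): min(4, 86, 9) = 4
B (Alice): max(67, 5, 4) = 67
G (Bob): min(20, 96, 81) = 20
H (Bob): min(82, 94, 44) = 44
I (Bob): min(76, 4, 71) = 4
F (Alice): max(20, 44, 4) = 44
K (Bob): min(15, 90, 70) = 15
L (Bob): min(79, 81, 42) = 42
J (Alice): max(15, 42, 69) = 69
Root (Bob): min(67, 44, 69) = 44
Bob picks the child with the lowest value: F (value 44).

F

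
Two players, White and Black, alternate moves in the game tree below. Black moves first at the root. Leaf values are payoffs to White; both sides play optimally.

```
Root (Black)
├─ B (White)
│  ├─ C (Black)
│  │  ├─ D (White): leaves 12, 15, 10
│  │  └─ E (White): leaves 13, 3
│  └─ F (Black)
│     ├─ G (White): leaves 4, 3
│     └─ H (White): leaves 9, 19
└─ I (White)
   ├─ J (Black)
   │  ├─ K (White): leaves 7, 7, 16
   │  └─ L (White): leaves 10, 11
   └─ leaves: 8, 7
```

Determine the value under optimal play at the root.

D (White): max(12, 15, 10) = 15
E (White): max(13, 3) = 13
C (Black): min(15, 13) = 13
G (White): max(4, 3) = 4
H (White): max(9, 19) = 19
F (Black): min(4, 19) = 4
B (White): max(13, 4) = 13
K (White): max(7, 7, 16) = 16
L (White): max(10, 11) = 11
J (Black): min(16, 11) = 11
I (White): max(11, 8, 7) = 11
Root (Black): min(13, 11) = 11

11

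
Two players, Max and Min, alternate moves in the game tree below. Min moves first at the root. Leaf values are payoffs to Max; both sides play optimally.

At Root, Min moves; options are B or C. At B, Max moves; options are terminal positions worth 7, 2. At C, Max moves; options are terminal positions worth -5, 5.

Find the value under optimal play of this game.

5

B (Max): max(7, 2) = 7
C (Max): max(-5, 5) = 5
Root (Min): min(7, 5) = 5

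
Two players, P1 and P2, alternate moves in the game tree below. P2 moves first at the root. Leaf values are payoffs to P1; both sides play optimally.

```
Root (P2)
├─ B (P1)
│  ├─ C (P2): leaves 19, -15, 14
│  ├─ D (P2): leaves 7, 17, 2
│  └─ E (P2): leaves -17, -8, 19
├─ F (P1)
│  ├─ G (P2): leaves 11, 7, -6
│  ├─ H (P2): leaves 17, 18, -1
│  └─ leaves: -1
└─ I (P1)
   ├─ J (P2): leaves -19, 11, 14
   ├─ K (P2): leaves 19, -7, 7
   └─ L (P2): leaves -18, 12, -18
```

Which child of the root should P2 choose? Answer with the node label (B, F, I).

I

C (P2): min(19, -15, 14) = -15
D (P2): min(7, 17, 2) = 2
E (P2): min(-17, -8, 19) = -17
B (P1): max(-15, 2, -17) = 2
G (P2): min(11, 7, -6) = -6
H (P2): min(17, 18, -1) = -1
F (P1): max(-6, -1, -1) = -1
J (P2): min(-19, 11, 14) = -19
K (P2): min(19, -7, 7) = -7
L (P2): min(-18, 12, -18) = -18
I (P1): max(-19, -7, -18) = -7
Root (P2): min(2, -1, -7) = -7
P2 picks the child with the lowest value: I (value -7).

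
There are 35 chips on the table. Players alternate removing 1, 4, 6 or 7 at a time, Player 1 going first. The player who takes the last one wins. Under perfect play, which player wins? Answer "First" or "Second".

First

Mark each pile size as W (mover wins) or L (mover loses):
i:   0  1  2  3  4  5  6  7  8  9 10 11 12 13 14 15 16 17 18 19 20 21 22 23 24 25 26 27 28 29 30 31 32 33 34 35
     L  W  L  W  W  L  W  W  W  W  L  W  W  L  W  L  W  W  L  W  W  W  W  L  W  W  L  W  L  W  W  L  W  W  W  W
Position 35 is W, so the first player wins.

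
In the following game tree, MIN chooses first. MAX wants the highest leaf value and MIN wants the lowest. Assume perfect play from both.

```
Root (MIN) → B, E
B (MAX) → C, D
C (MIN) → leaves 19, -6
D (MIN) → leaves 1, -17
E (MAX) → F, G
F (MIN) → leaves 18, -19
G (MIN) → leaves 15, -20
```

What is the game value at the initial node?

-19

C (MIN): min(19, -6) = -6
D (MIN): min(1, -17) = -17
B (MAX): max(-6, -17) = -6
F (MIN): min(18, -19) = -19
G (MIN): min(15, -20) = -20
E (MAX): max(-19, -20) = -19
Root (MIN): min(-6, -19) = -19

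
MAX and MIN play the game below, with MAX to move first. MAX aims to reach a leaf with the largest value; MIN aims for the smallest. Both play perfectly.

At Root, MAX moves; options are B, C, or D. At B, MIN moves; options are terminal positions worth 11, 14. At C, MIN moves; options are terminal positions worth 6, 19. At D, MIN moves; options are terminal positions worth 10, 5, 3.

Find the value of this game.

B (MIN): min(11, 14) = 11
C (MIN): min(6, 19) = 6
D (MIN): min(10, 5, 3) = 3
Root (MAX): max(11, 6, 3) = 11

11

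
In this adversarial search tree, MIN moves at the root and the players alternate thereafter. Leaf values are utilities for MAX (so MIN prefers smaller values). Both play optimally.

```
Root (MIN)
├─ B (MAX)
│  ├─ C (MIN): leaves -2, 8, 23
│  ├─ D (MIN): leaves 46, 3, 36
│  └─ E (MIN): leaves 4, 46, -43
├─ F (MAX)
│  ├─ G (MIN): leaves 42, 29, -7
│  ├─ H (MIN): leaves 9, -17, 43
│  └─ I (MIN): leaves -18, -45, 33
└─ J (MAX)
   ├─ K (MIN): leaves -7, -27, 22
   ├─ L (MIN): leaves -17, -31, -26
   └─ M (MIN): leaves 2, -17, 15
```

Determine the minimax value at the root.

C (MIN): min(-2, 8, 23) = -2
D (MIN): min(46, 3, 36) = 3
E (MIN): min(4, 46, -43) = -43
B (MAX): max(-2, 3, -43) = 3
G (MIN): min(42, 29, -7) = -7
H (MIN): min(9, -17, 43) = -17
I (MIN): min(-18, -45, 33) = -45
F (MAX): max(-7, -17, -45) = -7
K (MIN): min(-7, -27, 22) = -27
L (MIN): min(-17, -31, -26) = -31
M (MIN): min(2, -17, 15) = -17
J (MAX): max(-27, -31, -17) = -17
Root (MIN): min(3, -7, -17) = -17

-17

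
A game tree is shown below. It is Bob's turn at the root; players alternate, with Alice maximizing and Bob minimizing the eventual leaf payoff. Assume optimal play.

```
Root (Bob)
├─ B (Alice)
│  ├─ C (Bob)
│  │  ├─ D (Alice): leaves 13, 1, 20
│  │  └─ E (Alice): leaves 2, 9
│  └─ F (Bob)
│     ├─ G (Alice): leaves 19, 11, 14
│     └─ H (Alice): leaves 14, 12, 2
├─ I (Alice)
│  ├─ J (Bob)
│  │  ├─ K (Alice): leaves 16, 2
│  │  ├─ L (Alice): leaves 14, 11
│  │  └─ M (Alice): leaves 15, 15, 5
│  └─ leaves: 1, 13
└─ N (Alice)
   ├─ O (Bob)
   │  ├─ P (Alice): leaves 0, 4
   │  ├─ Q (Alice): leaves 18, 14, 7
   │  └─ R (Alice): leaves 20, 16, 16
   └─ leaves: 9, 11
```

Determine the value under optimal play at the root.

11

D (Alice): max(13, 1, 20) = 20
E (Alice): max(2, 9) = 9
C (Bob): min(20, 9) = 9
G (Alice): max(19, 11, 14) = 19
H (Alice): max(14, 12, 2) = 14
F (Bob): min(19, 14) = 14
B (Alice): max(9, 14) = 14
K (Alice): max(16, 2) = 16
L (Alice): max(14, 11) = 14
M (Alice): max(15, 15, 5) = 15
J (Bob): min(16, 14, 15) = 14
I (Alice): max(14, 1, 13) = 14
P (Alice): max(0, 4) = 4
Q (Alice): max(18, 14, 7) = 18
R (Alice): max(20, 16, 16) = 20
O (Bob): min(4, 18, 20) = 4
N (Alice): max(4, 9, 11) = 11
Root (Bob): min(14, 14, 11) = 11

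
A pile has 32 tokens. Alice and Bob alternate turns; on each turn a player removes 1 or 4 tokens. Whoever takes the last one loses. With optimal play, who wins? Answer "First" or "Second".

Compute winning (W) and losing (L) positions by backward induction:
i:   0  1  2  3  4  5  6  7  8  9 10 11 12 13 14 15 16 17 18 19 20 21 22 23 24 25 26 27 28 29 30 31 32
     W  L  W  L  W  W  L  W  L  W  W  L  W  L  W  W  L  W  L  W  W  L  W  L  W  W  L  W  L  W  W  L  W
Position 32 is W, so the first player wins.

First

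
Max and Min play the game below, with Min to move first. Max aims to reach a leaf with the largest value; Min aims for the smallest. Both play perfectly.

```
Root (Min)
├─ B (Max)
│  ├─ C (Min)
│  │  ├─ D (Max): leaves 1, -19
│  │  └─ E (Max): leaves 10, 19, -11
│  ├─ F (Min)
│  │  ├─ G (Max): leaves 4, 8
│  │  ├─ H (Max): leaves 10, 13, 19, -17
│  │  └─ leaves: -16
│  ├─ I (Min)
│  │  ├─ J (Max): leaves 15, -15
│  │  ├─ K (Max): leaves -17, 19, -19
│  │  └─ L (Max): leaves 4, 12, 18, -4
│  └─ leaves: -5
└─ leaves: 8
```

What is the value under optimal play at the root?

D (Max): max(1, -19) = 1
E (Max): max(10, 19, -11) = 19
C (Min): min(1, 19) = 1
G (Max): max(4, 8) = 8
H (Max): max(10, 13, 19, -17) = 19
F (Min): min(8, 19, -16) = -16
J (Max): max(15, -15) = 15
K (Max): max(-17, 19, -19) = 19
L (Max): max(4, 12, 18, -4) = 18
I (Min): min(15, 19, 18) = 15
B (Max): max(1, -16, 15, -5) = 15
Root (Min): min(15, 8) = 8

8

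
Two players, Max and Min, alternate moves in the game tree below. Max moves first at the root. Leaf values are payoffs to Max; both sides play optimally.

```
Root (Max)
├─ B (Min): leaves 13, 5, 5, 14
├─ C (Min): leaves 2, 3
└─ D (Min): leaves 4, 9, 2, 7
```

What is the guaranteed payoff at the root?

B (Min): min(13, 5, 5, 14) = 5
C (Min): min(2, 3) = 2
D (Min): min(4, 9, 2, 7) = 2
Root (Max): max(5, 2, 2) = 5

5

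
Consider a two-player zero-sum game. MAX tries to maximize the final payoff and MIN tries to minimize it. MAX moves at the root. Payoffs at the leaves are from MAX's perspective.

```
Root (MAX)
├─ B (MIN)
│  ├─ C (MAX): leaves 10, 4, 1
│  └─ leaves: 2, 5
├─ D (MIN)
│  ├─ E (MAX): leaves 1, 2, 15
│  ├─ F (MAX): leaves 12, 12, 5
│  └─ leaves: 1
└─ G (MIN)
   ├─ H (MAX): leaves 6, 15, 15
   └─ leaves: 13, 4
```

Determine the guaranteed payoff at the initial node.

4

C (MAX): max(10, 4, 1) = 10
B (MIN): min(10, 2, 5) = 2
E (MAX): max(1, 2, 15) = 15
F (MAX): max(12, 12, 5) = 12
D (MIN): min(15, 12, 1) = 1
H (MAX): max(6, 15, 15) = 15
G (MIN): min(15, 13, 4) = 4
Root (MAX): max(2, 1, 4) = 4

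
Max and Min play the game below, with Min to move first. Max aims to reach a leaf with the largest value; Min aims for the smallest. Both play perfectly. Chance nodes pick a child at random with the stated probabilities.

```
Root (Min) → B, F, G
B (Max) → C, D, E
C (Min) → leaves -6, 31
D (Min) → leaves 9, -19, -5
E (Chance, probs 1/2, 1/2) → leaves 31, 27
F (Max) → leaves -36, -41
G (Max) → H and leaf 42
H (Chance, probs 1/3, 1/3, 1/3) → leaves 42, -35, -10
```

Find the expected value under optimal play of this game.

-36

C (Min): min(-6, 31) = -6
D (Min): min(9, -19, -5) = -19
E (Chance): 1/2·31 + 1/2·27 = 29
B (Max): max(-6, -19, 29) = 29
F (Max): max(-36, -41) = -36
H (Chance): 1/3·42 + 1/3·-35 + 1/3·-10 = -1
G (Max): max(-1, 42) = 42
Root (Min): min(29, -36, 42) = -36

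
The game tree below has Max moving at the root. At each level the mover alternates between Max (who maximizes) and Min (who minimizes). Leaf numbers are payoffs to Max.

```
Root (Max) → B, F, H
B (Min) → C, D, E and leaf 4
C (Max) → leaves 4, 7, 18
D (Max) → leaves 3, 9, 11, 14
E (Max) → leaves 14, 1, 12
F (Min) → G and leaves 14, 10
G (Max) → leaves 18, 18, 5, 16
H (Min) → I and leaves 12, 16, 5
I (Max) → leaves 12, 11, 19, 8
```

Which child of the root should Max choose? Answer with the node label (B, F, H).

F

C (Max): max(4, 7, 18) = 18
D (Max): max(3, 9, 11, 14) = 14
E (Max): max(14, 1, 12) = 14
B (Min): min(18, 14, 14, 4) = 4
G (Max): max(18, 18, 5, 16) = 18
F (Min): min(18, 14, 10) = 10
I (Max): max(12, 11, 19, 8) = 19
H (Min): min(19, 12, 16, 5) = 5
Root (Max): max(4, 10, 5) = 10
Max picks the child with the highest value: F (value 10).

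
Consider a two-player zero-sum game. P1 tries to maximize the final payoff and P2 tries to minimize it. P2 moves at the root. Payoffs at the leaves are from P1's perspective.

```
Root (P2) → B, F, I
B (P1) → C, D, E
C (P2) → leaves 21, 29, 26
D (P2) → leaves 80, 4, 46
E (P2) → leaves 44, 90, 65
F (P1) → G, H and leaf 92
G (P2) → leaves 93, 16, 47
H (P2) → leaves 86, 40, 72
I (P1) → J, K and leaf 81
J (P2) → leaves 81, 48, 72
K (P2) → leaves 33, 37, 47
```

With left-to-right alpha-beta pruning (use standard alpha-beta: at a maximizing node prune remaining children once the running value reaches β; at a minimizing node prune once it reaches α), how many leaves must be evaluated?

18

C [α=-∞,β=+∞]: v=21
D [α=21,β=+∞]: v=4 after child 2 ≤ α → α-cutoff, skip 1
E [α=21,β=+∞]: v=44
B [α=-∞,β=+∞]: v=44
G [α=-∞,β=44]: v=16
H [α=16,β=44]: v=40
F [α=-∞,β=44]: v=92
J [α=-∞,β=44]: v=48
I [α=-∞,β=44]: v=48 after child 1 ≥ β → β-cutoff, skip 2
Root [α=-∞,β=+∞]: v=44
Leaves evaluated: 18 of 23.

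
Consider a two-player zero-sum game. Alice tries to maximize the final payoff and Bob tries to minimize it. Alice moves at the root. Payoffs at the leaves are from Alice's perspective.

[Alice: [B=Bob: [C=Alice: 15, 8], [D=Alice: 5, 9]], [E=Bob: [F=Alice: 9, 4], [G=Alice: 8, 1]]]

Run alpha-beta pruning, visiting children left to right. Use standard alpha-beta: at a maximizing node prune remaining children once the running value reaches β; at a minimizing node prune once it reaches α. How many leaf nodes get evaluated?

6

C [α=-∞,β=+∞]: v=15
D [α=-∞,β=15]: v=9
B [α=-∞,β=+∞]: v=9
F [α=9,β=+∞]: v=9
E [α=9,β=+∞]: v=9 after child 1 ≤ α → α-cutoff, skip 1
Root [α=-∞,β=+∞]: v=9
Leaves evaluated: 6 of 8.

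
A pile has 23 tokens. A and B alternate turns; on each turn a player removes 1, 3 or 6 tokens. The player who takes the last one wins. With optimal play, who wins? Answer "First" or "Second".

W/L table (W = player to move can force a win):
i:   0  1  2  3  4  5  6  7  8  9 10 11 12 13 14 15 16 17 18 19 20 21 22 23
     L  W  L  W  L  W  W  W  W  L  W  L  W  L  W  W  W  W  L  W  L  W  L  W
Position 23 is W, so the first player wins.

First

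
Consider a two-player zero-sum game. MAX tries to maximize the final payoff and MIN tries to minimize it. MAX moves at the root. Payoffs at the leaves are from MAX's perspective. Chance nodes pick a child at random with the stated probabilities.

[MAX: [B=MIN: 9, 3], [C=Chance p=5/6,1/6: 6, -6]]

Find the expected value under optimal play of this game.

B (MIN): min(9, 3) = 3
C (Chance): 5/6·6 + 1/6·-6 = 4
Root (MAX): max(3, 4) = 4

4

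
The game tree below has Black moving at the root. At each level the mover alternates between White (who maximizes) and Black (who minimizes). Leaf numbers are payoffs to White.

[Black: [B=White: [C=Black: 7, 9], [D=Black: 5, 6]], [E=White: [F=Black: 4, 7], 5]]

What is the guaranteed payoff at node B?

C: min(7, 9) = 7
D: min(5, 6) = 5
B: max(7, 5) = 7

7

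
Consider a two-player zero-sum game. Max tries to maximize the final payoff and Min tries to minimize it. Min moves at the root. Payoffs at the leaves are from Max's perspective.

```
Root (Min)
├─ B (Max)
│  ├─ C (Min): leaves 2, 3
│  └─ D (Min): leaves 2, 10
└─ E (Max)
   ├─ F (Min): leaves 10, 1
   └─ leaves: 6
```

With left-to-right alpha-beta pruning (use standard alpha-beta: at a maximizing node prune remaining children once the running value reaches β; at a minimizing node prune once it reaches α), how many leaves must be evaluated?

C [α=-∞,β=+∞]: v=2
D [α=2,β=+∞]: v=2 after child 1 ≤ α → α-cutoff, skip 1
B [α=-∞,β=+∞]: v=2
F [α=-∞,β=2]: v=1
E [α=-∞,β=2]: v=6
Root [α=-∞,β=+∞]: v=2
Leaves evaluated: 6 of 7.

6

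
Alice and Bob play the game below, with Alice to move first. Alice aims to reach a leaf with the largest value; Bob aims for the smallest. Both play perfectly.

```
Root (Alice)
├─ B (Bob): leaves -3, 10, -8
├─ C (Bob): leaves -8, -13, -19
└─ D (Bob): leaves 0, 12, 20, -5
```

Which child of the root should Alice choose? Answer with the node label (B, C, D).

B (Bob): min(-3, 10, -8) = -8
C (Bob): min(-8, -13, -19) = -19
D (Bob): min(0, 12, 20, -5) = -5
Root (Alice): max(-8, -19, -5) = -5
Alice picks the child with the highest value: D (value -5).

D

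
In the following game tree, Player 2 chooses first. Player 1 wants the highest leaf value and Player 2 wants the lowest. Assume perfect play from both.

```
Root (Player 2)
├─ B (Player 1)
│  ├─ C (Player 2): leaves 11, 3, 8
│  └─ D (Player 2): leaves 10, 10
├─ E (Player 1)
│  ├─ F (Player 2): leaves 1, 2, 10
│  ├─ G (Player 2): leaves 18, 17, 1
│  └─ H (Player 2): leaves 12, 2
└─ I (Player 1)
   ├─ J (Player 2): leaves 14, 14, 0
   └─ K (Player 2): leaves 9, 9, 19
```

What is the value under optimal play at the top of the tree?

2

C (Player 2): min(11, 3, 8) = 3
D (Player 2): min(10, 10) = 10
B (Player 1): max(3, 10) = 10
F (Player 2): min(1, 2, 10) = 1
G (Player 2): min(18, 17, 1) = 1
H (Player 2): min(12, 2) = 2
E (Player 1): max(1, 1, 2) = 2
J (Player 2): min(14, 14, 0) = 0
K (Player 2): min(9, 9, 19) = 9
I (Player 1): max(0, 9) = 9
Root (Player 2): min(10, 2, 9) = 2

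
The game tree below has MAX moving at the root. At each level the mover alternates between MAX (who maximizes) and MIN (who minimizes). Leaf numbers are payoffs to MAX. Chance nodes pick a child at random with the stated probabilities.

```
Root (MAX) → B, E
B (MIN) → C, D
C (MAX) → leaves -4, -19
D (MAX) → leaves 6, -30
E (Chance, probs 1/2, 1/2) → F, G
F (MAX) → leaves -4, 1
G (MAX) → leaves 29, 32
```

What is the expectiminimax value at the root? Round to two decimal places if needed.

C (MAX): max(-4, -19) = -4
D (MAX): max(6, -30) = 6
B (MIN): min(-4, 6) = -4
F (MAX): max(-4, 1) = 1
G (MAX): max(29, 32) = 32
E (Chance): 1/2·1 + 1/2·32 = 16.5
Root (MAX): max(-4, 16.5) = 16.5

16.5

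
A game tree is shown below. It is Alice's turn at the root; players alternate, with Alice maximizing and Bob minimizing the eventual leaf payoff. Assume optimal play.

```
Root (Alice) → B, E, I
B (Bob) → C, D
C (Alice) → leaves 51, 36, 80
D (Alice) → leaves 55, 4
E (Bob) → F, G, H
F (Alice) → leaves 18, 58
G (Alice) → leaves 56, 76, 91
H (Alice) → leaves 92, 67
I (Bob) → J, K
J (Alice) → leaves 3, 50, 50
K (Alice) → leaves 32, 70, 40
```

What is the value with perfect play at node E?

58

F: max(18, 58) = 58
G: max(56, 76, 91) = 91
H: max(92, 67) = 92
E: min(58, 91, 92) = 58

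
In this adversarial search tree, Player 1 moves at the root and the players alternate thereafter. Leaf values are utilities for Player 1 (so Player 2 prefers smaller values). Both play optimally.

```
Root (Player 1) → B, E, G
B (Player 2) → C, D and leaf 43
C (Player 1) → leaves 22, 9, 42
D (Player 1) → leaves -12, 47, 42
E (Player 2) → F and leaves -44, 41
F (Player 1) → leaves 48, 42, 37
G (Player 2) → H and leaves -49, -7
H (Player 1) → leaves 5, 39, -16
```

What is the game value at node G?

-49

H: max(5, 39, -16) = 39
G: min(39, -49, -7) = -49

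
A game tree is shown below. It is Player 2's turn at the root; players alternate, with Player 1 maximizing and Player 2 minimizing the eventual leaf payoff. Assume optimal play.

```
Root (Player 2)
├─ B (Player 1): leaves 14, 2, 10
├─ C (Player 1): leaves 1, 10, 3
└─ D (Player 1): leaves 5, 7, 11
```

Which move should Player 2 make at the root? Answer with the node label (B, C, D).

C

B (Player 1): max(14, 2, 10) = 14
C (Player 1): max(1, 10, 3) = 10
D (Player 1): max(5, 7, 11) = 11
Root (Player 2): min(14, 10, 11) = 10
Player 2 picks the child with the lowest value: C (value 10).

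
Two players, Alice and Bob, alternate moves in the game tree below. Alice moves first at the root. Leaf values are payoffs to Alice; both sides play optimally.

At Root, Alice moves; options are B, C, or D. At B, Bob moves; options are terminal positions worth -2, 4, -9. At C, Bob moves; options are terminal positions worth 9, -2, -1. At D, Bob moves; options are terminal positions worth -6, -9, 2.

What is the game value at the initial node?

B (Bob): min(-2, 4, -9) = -9
C (Bob): min(9, -2, -1) = -2
D (Bob): min(-6, -9, 2) = -9
Root (Alice): max(-9, -2, -9) = -2

-2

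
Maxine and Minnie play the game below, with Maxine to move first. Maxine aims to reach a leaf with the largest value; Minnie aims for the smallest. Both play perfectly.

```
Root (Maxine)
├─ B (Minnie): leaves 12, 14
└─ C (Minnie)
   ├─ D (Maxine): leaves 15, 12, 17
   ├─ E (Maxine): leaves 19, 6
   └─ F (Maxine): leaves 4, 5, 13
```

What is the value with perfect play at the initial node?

13

B (Minnie): min(12, 14) = 12
D (Maxine): max(15, 12, 17) = 17
E (Maxine): max(19, 6) = 19
F (Maxine): max(4, 5, 13) = 13
C (Minnie): min(17, 19, 13) = 13
Root (Maxine): max(12, 13) = 13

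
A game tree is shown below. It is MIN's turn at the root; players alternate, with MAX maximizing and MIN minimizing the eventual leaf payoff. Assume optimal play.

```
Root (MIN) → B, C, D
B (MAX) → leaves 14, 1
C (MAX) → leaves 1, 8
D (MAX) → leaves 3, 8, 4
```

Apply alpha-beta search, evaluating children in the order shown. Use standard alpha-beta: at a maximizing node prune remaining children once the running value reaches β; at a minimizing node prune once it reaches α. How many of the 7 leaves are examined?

B [α=-∞,β=+∞]: v=14
C [α=-∞,β=14]: v=8
D [α=-∞,β=8]: v=8 after child 2 ≥ β → β-cutoff, skip 1
Root [α=-∞,β=+∞]: v=8
Leaves evaluated: 6 of 7.

6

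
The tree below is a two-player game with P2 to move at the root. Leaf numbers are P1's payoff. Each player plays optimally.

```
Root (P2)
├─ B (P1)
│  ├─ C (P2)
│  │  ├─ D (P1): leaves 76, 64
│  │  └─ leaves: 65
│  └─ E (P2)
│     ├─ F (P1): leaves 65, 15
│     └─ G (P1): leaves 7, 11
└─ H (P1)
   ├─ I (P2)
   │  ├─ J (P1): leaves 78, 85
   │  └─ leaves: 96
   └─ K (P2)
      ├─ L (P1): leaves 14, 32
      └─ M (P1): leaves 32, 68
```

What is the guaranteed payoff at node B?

D: max(76, 64) = 76
C: min(76, 65) = 65
F: max(65, 15) = 65
G: max(7, 11) = 11
E: min(65, 11) = 11
B: max(65, 11) = 65

65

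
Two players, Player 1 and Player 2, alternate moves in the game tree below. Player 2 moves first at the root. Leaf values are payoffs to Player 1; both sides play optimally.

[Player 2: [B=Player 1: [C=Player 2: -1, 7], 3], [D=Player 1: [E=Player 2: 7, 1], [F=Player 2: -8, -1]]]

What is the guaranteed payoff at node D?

1

E: min(7, 1) = 1
F: min(-8, -1) = -8
D: max(1, -8) = 1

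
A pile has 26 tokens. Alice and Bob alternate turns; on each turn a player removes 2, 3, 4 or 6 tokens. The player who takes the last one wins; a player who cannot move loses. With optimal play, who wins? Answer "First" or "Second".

Mark each pile size as W (mover wins) or L (mover loses):
i:   0  1  2  3  4  5  6  7  8  9 10 11 12 13 14 15 16 17 18 19 20 21 22 23 24 25 26
     L  L  W  W  W  W  W  W  L  L  W  W  W  W  W  W  L  L  W  W  W  W  W  W  L  L  W
Position 26 is W, so the first player wins.

First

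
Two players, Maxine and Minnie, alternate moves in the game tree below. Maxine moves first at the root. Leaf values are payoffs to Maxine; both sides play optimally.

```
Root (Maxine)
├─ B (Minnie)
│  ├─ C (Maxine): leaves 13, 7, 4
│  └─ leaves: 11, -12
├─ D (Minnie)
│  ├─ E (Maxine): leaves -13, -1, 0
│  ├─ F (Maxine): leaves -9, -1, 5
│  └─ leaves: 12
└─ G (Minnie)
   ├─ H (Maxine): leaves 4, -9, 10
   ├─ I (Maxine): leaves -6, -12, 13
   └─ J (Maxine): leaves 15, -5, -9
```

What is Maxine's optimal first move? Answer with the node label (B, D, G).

G

C (Maxine): max(13, 7, 4) = 13
B (Minnie): min(13, 11, -12) = -12
E (Maxine): max(-13, -1, 0) = 0
F (Maxine): max(-9, -1, 5) = 5
D (Minnie): min(0, 5, 12) = 0
H (Maxine): max(4, -9, 10) = 10
I (Maxine): max(-6, -12, 13) = 13
J (Maxine): max(15, -5, -9) = 15
G (Minnie): min(10, 13, 15) = 10
Root (Maxine): max(-12, 0, 10) = 10
Maxine picks the child with the highest value: G (value 10).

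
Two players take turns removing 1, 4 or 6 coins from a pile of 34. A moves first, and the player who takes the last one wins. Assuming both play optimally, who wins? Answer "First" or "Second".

First

Compute winning (W) and losing (L) positions by backward induction:
i:   0  1  2  3  4  5  6  7  8  9 10 11 12 13 14 15 16 17 18 19 20 21 22 23 24 25 26 27 28 29 30 31 32 33 34
     L  W  L  W  W  L  W  L  W  W  L  W  L  W  W  L  W  L  W  W  L  W  L  W  W  L  W  L  W  W  L  W  L  W  W
Position 34 is W, so the first player wins.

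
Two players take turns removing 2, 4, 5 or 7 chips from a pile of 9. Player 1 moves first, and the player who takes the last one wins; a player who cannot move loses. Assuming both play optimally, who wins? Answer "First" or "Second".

Mark each pile size as W (mover wins) or L (mover loses):
i:   0  1  2  3  4  5  6  7  8  9
     L  L  W  W  W  W  W  W  W  L
Position 9 is L, so the second player wins.

Second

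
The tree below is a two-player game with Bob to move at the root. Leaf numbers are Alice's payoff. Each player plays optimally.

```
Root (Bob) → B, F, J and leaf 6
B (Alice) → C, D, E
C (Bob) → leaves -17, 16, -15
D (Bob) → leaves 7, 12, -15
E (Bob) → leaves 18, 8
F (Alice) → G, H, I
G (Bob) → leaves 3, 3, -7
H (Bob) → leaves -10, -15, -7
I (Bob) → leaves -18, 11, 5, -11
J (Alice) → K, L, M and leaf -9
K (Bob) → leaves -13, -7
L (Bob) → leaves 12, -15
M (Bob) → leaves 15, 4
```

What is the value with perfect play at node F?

-7

G: min(3, 3, -7) = -7
H: min(-10, -15, -7) = -15
I: min(-18, 11, 5, -11) = -18
F: max(-7, -15, -18) = -7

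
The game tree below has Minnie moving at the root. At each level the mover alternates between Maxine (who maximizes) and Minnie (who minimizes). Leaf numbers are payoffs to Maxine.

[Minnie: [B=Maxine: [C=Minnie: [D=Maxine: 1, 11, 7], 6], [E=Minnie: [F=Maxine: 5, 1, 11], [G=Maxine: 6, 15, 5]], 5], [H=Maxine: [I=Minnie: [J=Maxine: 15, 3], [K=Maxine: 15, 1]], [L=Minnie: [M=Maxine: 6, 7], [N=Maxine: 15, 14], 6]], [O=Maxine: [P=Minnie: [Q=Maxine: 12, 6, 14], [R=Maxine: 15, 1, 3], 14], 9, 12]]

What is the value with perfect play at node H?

15

J: max(15, 3) = 15
K: max(15, 1) = 15
I: min(15, 15) = 15
M: max(6, 7) = 7
N: max(15, 14) = 15
L: min(7, 15, 6) = 6
H: max(15, 6) = 15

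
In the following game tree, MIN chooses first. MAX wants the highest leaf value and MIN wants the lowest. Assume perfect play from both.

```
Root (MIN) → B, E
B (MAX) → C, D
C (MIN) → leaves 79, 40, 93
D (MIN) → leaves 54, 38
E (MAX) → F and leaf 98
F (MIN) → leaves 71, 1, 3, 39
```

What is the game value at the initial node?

C (MIN): min(79, 40, 93) = 40
D (MIN): min(54, 38) = 38
B (MAX): max(40, 38) = 40
F (MIN): min(71, 1, 3, 39) = 1
E (MAX): max(1, 98) = 98
Root (MIN): min(40, 98) = 40

40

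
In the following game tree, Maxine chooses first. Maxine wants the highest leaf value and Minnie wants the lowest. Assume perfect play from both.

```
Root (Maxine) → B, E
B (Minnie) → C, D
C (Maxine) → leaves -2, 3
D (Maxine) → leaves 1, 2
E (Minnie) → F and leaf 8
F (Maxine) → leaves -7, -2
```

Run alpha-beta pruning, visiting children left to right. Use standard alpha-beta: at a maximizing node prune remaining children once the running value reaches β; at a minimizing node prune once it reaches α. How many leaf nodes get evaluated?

C [α=-∞,β=+∞]: v=3
D [α=-∞,β=3]: v=2
B [α=-∞,β=+∞]: v=2
F [α=2,β=+∞]: v=-2
E [α=2,β=+∞]: v=-2 after child 1 ≤ α → α-cutoff, skip 1
Root [α=-∞,β=+∞]: v=2
Leaves evaluated: 6 of 7.

6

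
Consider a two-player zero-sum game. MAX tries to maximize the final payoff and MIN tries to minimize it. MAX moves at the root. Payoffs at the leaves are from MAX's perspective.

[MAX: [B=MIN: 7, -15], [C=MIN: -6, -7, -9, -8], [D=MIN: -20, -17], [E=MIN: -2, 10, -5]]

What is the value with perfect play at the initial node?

-5

B (MIN): min(7, -15) = -15
C (MIN): min(-6, -7, -9, -8) = -9
D (MIN): min(-20, -17) = -20
E (MIN): min(-2, 10, -5) = -5
Root (MAX): max(-15, -9, -20, -5) = -5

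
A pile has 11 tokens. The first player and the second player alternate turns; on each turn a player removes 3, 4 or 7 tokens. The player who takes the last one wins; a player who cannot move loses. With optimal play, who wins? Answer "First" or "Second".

Second

Mark each pile size as W (mover wins) or L (mover loses):
i:   0  1  2  3  4  5  6  7  8  9 10 11
     L  L  L  W  W  W  W  W  W  W  L  L
Position 11 is L, so the second player wins.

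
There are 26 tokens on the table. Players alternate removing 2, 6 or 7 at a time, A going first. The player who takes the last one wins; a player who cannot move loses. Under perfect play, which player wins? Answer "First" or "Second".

Second

Compute winning (W) and losing (L) positions by backward induction:
i:   0  1  2  3  4  5  6  7  8  9 10 11 12 13 14 15 16 17 18 19 20 21 22 23 24 25 26
     L  L  W  W  L  L  W  W  W  L  W  W  W  L  L  W  W  L  L  W  W  W  L  W  W  W  L
Position 26 is L, so the second player wins.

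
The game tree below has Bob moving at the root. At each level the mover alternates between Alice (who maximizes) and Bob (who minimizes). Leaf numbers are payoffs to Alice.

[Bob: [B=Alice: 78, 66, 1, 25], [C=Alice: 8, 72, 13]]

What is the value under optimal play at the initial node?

72

B (Alice): max(78, 66, 1, 25) = 78
C (Alice): max(8, 72, 13) = 72
Root (Bob): min(78, 72) = 72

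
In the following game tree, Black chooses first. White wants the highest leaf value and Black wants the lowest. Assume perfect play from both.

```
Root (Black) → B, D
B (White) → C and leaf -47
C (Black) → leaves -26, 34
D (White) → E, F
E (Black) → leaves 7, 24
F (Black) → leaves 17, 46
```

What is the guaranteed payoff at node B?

C: min(-26, 34) = -26
B: max(-26, -47) = -26

-26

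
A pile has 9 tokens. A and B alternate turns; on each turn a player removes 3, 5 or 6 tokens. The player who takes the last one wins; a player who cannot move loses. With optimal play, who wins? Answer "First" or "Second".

Second

Mark each pile size as W (mover wins) or L (mover loses):
i:   0  1  2  3  4  5  6  7  8  9
     L  L  L  W  W  W  W  W  W  L
Position 9 is L, so the second player wins.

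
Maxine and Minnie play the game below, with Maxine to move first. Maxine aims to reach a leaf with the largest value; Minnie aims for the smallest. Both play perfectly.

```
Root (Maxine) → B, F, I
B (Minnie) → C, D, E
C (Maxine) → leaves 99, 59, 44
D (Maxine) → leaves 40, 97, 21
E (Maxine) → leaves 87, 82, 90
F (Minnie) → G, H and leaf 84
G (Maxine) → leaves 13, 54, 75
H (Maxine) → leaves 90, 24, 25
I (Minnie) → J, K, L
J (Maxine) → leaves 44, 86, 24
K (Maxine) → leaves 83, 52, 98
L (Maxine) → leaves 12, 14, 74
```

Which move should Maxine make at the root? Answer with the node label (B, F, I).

C (Maxine): max(99, 59, 44) = 99
D (Maxine): max(40, 97, 21) = 97
E (Maxine): max(87, 82, 90) = 90
B (Minnie): min(99, 97, 90) = 90
G (Maxine): max(13, 54, 75) = 75
H (Maxine): max(90, 24, 25) = 90
F (Minnie): min(75, 90, 84) = 75
J (Maxine): max(44, 86, 24) = 86
K (Maxine): max(83, 52, 98) = 98
L (Maxine): max(12, 14, 74) = 74
I (Minnie): min(86, 98, 74) = 74
Root (Maxine): max(90, 75, 74) = 90
Maxine picks the child with the highest value: B (value 90).

B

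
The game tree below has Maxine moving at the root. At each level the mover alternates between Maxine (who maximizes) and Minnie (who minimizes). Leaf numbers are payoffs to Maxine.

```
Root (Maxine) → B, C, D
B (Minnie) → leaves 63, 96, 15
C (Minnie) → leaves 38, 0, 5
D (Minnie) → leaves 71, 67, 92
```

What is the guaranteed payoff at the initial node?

B (Minnie): min(63, 96, 15) = 15
C (Minnie): min(38, 0, 5) = 0
D (Minnie): min(71, 67, 92) = 67
Root (Maxine): max(15, 0, 67) = 67

67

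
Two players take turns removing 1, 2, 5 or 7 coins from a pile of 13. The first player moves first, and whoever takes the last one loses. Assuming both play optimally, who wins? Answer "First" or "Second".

Compute winning (W) and losing (L) positions by backward induction:
i:   0  1  2  3  4  5  6  7  8  9 10 11 12 13
     W  L  W  W  L  W  W  L  W  W  L  W  W  L
Position 13 is L, so the second player wins.

Second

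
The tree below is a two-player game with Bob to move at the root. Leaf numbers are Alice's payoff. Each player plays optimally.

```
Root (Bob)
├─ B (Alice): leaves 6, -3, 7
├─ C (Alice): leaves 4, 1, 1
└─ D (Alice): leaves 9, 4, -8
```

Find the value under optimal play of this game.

B (Alice): max(6, -3, 7) = 7
C (Alice): max(4, 1, 1) = 4
D (Alice): max(9, 4, -8) = 9
Root (Bob): min(7, 4, 9) = 4

4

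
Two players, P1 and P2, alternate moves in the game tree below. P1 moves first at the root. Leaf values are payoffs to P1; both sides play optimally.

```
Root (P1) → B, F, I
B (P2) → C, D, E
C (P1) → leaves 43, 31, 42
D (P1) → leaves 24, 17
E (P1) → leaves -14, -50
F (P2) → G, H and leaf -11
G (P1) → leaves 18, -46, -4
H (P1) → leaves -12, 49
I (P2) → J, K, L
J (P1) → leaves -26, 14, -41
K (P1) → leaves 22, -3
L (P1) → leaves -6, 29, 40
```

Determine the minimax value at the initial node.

14

C (P1): max(43, 31, 42) = 43
D (P1): max(24, 17) = 24
E (P1): max(-14, -50) = -14
B (P2): min(43, 24, -14) = -14
G (P1): max(18, -46, -4) = 18
H (P1): max(-12, 49) = 49
F (P2): min(18, 49, -11) = -11
J (P1): max(-26, 14, -41) = 14
K (P1): max(22, -3) = 22
L (P1): max(-6, 29, 40) = 40
I (P2): min(14, 22, 40) = 14
Root (P1): max(-14, -11, 14) = 14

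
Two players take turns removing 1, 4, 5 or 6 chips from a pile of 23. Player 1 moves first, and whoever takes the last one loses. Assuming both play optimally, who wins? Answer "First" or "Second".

First

Compute winning (W) and losing (L) positions by backward induction:
i:   0  1  2  3  4  5  6  7  8  9 10 11 12 13 14 15 16 17 18 19 20 21 22 23
     W  L  W  L  W  W  W  W  W  W  L  W  L  W  W  W  W  W  W  L  W  L  W  W
Position 23 is W, so the first player wins.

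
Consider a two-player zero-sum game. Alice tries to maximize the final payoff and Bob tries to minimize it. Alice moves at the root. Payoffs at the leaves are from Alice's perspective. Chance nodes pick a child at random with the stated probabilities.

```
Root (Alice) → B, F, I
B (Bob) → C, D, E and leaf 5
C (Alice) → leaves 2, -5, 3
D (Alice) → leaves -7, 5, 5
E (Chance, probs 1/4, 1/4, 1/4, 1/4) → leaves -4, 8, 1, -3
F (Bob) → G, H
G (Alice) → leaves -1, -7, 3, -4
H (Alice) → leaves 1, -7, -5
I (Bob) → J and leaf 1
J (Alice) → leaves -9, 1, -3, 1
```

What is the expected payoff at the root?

C (Alice): max(2, -5, 3) = 3
D (Alice): max(-7, 5, 5) = 5
E (Chance): 1/4·-4 + 1/4·8 + 1/4·1 + 1/4·-3 = 0.5
B (Bob): min(3, 5, 0.5, 5) = 0.5
G (Alice): max(-1, -7, 3, -4) = 3
H (Alice): max(1, -7, -5) = 1
F (Bob): min(3, 1) = 1
J (Alice): max(-9, 1, -3, 1) = 1
I (Bob): min(1, 1) = 1
Root (Alice): max(0.5, 1, 1) = 1

1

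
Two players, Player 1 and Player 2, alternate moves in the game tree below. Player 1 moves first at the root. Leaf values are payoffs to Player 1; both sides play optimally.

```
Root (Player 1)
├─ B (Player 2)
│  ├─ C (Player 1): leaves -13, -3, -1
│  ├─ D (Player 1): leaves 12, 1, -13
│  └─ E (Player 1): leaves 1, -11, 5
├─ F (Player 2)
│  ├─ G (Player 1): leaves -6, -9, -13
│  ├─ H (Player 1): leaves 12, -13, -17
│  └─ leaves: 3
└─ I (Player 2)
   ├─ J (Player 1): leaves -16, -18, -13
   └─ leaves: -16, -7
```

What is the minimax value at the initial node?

-1

C (Player 1): max(-13, -3, -1) = -1
D (Player 1): max(12, 1, -13) = 12
E (Player 1): max(1, -11, 5) = 5
B (Player 2): min(-1, 12, 5) = -1
G (Player 1): max(-6, -9, -13) = -6
H (Player 1): max(12, -13, -17) = 12
F (Player 2): min(-6, 12, 3) = -6
J (Player 1): max(-16, -18, -13) = -13
I (Player 2): min(-13, -16, -7) = -16
Root (Player 1): max(-1, -6, -16) = -1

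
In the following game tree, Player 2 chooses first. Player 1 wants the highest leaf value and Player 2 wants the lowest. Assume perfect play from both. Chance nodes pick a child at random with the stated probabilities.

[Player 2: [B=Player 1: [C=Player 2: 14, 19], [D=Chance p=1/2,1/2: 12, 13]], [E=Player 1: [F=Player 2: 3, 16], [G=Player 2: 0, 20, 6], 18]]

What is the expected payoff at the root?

14

C (Player 2): min(14, 19) = 14
D (Chance): 1/2·12 + 1/2·13 = 12.5
B (Player 1): max(14, 12.5) = 14
F (Player 2): min(3, 16) = 3
G (Player 2): min(0, 20, 6) = 0
E (Player 1): max(3, 0, 18) = 18
Root (Player 2): min(14, 18) = 14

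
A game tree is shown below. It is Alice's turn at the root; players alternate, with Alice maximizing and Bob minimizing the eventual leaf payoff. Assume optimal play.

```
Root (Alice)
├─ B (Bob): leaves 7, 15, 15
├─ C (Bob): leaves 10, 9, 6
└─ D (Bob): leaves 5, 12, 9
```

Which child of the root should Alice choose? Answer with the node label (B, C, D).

B

B (Bob): min(7, 15, 15) = 7
C (Bob): min(10, 9, 6) = 6
D (Bob): min(5, 12, 9) = 5
Root (Alice): max(7, 6, 5) = 7
Alice picks the child with the highest value: B (value 7).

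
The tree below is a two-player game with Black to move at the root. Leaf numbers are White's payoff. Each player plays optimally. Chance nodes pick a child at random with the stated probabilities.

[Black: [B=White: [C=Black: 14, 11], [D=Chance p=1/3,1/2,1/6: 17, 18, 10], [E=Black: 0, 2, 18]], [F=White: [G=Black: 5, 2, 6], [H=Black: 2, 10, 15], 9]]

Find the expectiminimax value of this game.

C (Black): min(14, 11) = 11
D (Chance): 1/3·17 + 1/2·18 + 1/6·10 = 16.33
E (Black): min(0, 2, 18) = 0
B (White): max(11, 16.33, 0) = 16.33
G (Black): min(5, 2, 6) = 2
H (Black): min(2, 10, 15) = 2
F (White): max(2, 2, 9) = 9
Root (Black): min(16.33, 9) = 9

9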